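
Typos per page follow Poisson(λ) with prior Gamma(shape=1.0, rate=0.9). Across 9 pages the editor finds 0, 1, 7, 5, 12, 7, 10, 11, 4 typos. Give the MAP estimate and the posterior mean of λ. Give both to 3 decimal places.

λ_MAP = 5.758, E[λ|data] = 5.859

Σ counts = 57. Posterior: Gamma(shape = 1.0+57 = 58.0, rate = 0.9+9 = 9.9).
Mode = (α−1)/β = 57.0/9.9 = 5.758.
Mean = α/β = 58.0/9.9 = 5.859.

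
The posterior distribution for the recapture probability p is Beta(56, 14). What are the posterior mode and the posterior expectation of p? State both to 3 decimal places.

Mode = (56−1)/(56+14−2) = 55/68 = 0.809.
Mean = 56/(56+14) = 56/70 = 0.800.
Left-skewed posterior ⇒ mean < mode.

MAP: 0.809. Posterior mean: 0.800.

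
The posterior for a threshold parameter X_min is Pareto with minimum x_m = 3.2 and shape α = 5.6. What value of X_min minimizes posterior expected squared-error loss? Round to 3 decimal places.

The Pareto density is strictly decreasing on [x_m, ∞), so the mode is x_m = 3.200.
Mean = α·x_m/(α−1) = 5.6·3.2/4.6 = 3.896.
Squared-error loss ⇒ the optimal estimator is the posterior mean.

3.896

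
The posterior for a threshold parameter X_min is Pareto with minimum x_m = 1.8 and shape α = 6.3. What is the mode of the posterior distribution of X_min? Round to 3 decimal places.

1.800

The Pareto density is strictly decreasing on [x_m, ∞), so the mode is x_m = 1.800.
Mean = α·x_m/(α−1) = 6.3·1.8/5.3 = 2.140.
This is the posterior mode — the MAP estimate.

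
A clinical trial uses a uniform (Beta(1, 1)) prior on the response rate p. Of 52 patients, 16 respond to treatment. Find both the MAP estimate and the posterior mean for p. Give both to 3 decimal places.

p_MAP = 0.308, E[p|data] = 0.315

Posterior: Beta(1+16, 1+36) = Beta(17, 37).
Mode = (17−1)/(17+37−2) = 16/52 = 0.308.
Mean = 17/(17+37) = 17/54 = 0.315.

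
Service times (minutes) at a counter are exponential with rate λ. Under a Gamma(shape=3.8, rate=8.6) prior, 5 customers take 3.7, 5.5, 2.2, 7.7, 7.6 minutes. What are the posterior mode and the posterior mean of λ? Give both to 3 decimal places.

posterior mode = 0.221, posterior mean = 0.249

Σ times = 26.7. Posterior: Gamma(shape = 3.8+5 = 8.8, rate = 8.6+26.7 = 35.3).
Mode = (α−1)/β = 7.8/35.3 = 0.221.
Mean = α/β = 8.8/35.3 = 0.249.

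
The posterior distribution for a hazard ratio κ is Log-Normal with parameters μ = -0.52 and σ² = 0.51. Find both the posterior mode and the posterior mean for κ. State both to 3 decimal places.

Mode = exp(μ − σ²) = exp(-1.03) = 0.357.
Mean = exp(μ + σ²/2) = exp(-0.265) = 0.767.

MAP: 0.357. Posterior mean: 0.767.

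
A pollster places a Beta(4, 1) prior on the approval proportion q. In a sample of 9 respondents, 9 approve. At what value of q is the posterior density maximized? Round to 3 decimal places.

1.000

Posterior: Beta(4+9, 1+0) = Beta(13, 1).
Since β = 1 ≤ 1 and α > 1, the Beta density is monotone increasing on [0,1]; the mode is at 1.
Mean = 13/(13+1) = 0.929.
This is the posterior mode — the MAP estimate.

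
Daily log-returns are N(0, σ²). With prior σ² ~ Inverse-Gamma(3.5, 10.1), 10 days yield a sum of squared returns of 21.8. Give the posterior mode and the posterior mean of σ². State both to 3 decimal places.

Posterior: Inverse-Gamma(shape = 3.5+10/2 = 8.5, scale = 10.1+21.8/2 = 21.0).
Mode = β/(α+1) = 21.0/9.5 = 2.211.
Mean = β/(α−1) = 21.0/7.5 = 2.800.
The posterior is right-skewed, so the mean exceeds the mode.

MAP: 2.211. Posterior mean: 2.800.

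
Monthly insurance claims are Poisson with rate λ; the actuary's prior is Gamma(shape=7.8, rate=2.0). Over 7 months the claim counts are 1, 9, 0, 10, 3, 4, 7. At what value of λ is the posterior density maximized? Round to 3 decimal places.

4.533

Σ counts = 34. Posterior: Gamma(shape = 7.8+34 = 41.8, rate = 2.0+7 = 9.0).
Mode = (α−1)/β = 40.8/9.0 = 4.533.
Mean = α/β = 41.8/9.0 = 4.644.
This is the posterior mode — the MAP estimate.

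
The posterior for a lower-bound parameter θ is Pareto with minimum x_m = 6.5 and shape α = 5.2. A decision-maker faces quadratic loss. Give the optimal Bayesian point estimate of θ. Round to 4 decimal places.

The Pareto density is strictly decreasing on [x_m, ∞), so the mode is x_m = 6.5000.
Mean = α·x_m/(α−1) = 5.2·6.5/4.2 = 8.0476.
Quadratic loss ⇒ the optimal estimator is the posterior mean.

8.0476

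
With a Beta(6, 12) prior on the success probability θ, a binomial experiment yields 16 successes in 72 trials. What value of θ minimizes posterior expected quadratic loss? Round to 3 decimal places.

0.244

Posterior: Beta(6+16, 12+56) = Beta(22, 68).
Mode = (22−1)/(22+68−2) = 21/88 = 0.239.
Mean = 22/(22+68) = 22/90 = 0.244.
Quadratic loss ⇒ the optimal estimator is the posterior mean.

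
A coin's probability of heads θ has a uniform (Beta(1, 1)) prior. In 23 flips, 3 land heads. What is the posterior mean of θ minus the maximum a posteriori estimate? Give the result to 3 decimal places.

Posterior: Beta(1+3, 1+20) = Beta(4, 21).
Mode = (4−1)/(4+21−2) = 3/23 = 0.130.
With a flat prior the MAP equals the MLE, 3/23.
Mean = 4/(4+21) = 4/25 = 0.160.
Difference = 0.160 − 0.130 = 0.030.
Mean > mode: the posterior has a right tail.

0.030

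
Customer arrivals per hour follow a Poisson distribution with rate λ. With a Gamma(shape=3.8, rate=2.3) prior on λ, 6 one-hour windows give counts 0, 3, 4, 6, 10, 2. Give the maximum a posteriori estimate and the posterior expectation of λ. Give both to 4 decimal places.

Σ counts = 25. Posterior: Gamma(shape = 3.8+25 = 28.8, rate = 2.3+6 = 8.3).
Mode = (α−1)/β = 27.8/8.3 = 3.3494.
Mean = α/β = 28.8/8.3 = 3.4699.
The mean is pulled above the mode by the posterior's right skew.

maximum a posteriori estimate = 3.3494, posterior expectation = 3.4699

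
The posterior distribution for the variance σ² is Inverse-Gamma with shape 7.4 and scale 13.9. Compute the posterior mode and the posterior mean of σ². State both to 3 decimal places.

MAP: 1.655. Posterior mean: 2.172.

Mode = β/(α+1) = 13.9/8.4 = 1.655.
Mean = β/(α−1) = 13.9/6.4 = 2.172.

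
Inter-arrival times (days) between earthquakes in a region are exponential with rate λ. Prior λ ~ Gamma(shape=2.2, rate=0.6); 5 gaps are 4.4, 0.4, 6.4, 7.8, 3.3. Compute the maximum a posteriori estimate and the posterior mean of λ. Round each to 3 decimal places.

Σ times = 22.3. Posterior: Gamma(shape = 2.2+5 = 7.2, rate = 0.6+22.3 = 22.9).
Mode = (α−1)/β = 6.2/22.9 = 0.271.
Mean = α/β = 7.2/22.9 = 0.314.
Mean > mode: the posterior has a right tail.

MAP = 0.271, posterior mean = 0.314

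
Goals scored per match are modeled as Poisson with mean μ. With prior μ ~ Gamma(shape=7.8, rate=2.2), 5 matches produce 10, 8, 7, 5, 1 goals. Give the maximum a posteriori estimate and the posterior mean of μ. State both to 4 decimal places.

Σ counts = 31. Posterior: Gamma(shape = 7.8+31 = 38.8, rate = 2.2+5 = 7.2).
Mode = (α−1)/β = 37.8/7.2 = 5.2500.
Mean = α/β = 38.8/7.2 = 5.3889.
Mean > mode: the posterior has a right tail.

MAP = 5.2500; posterior mean = 5.3889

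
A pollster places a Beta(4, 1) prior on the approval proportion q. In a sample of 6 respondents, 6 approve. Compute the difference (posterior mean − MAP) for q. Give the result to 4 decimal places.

Posterior: Beta(4+6, 1+0) = Beta(10, 1).
Since β = 1 ≤ 1 and α > 1, the Beta density is monotone increasing on [0,1]; the mode is at 1.
Mean = 10/(10+1) = 0.9091.
Difference = 0.9091 − 1.0000 = -0.0909.

-0.0909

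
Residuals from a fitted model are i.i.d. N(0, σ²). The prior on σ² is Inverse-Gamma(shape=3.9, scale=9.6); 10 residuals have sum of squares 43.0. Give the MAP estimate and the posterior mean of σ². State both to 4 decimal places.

MAP estimate = 3.1414, posterior mean = 3.9367

Posterior: Inverse-Gamma(shape = 3.9+10/2 = 8.9, scale = 9.6+43.0/2 = 31.1).
Mode = β/(α+1) = 31.1/9.9 = 3.1414.
Mean = β/(α−1) = 31.1/7.9 = 3.9367.
Right-skewed posterior ⇒ mode < mean.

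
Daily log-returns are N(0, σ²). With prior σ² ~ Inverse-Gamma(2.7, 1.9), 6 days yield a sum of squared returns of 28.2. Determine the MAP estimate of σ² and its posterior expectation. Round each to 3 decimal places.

MAP = 2.388, posterior mean = 3.404

Posterior: Inverse-Gamma(shape = 2.7+6/2 = 5.7, scale = 1.9+28.2/2 = 16.0).
Mode = β/(α+1) = 16.0/6.7 = 2.388.
Mean = β/(α−1) = 16.0/4.7 = 3.404.
The posterior is right-skewed, so the mean exceeds the mode.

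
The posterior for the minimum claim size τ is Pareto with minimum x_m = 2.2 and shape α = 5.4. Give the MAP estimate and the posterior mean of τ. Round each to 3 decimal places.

MAP = 2.200; posterior mean = 2.700

The Pareto density is strictly decreasing on [x_m, ∞), so the mode is x_m = 2.200.
Mean = α·x_m/(α−1) = 5.4·2.2/4.4 = 2.700.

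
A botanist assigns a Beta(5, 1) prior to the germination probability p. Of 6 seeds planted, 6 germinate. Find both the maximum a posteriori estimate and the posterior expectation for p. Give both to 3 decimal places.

maximum a posteriori estimate = 1.000, posterior expectation = 0.917

Posterior: Beta(5+6, 1+0) = Beta(11, 1).
Since β = 1 ≤ 1 and α > 1, the Beta density is monotone increasing on [0,1]; the mode is at 1.
Mean = 11/(11+1) = 0.917.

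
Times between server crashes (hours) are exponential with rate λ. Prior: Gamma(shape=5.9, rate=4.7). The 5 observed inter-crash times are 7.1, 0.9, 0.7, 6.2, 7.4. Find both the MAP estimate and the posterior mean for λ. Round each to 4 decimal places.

MAP estimate = 0.3667, posterior mean = 0.4037

Σ times = 22.3. Posterior: Gamma(shape = 5.9+5 = 10.9, rate = 4.7+22.3 = 27.0).
Mode = (α−1)/β = 9.9/27.0 = 0.3667.
Mean = α/β = 10.9/27.0 = 0.4037.
The posterior is right-skewed, so the mean exceeds the mode.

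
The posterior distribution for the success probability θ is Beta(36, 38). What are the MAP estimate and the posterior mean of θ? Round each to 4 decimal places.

Mode = (36−1)/(36+38−2) = 35/72 = 0.4861.
Mean = 36/(36+38) = 36/74 = 0.4865.
Mean > mode: the posterior has a right tail.

MAP = 0.4861, posterior mean = 0.4865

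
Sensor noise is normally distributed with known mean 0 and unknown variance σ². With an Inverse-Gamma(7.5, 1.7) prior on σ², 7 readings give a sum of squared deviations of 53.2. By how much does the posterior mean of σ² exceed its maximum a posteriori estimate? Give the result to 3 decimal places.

0.472

Posterior: Inverse-Gamma(shape = 7.5+7/2 = 11.0, scale = 1.7+53.2/2 = 28.3).
Mode = β/(α+1) = 28.3/12.0 = 2.358.
Mean = β/(α−1) = 28.3/10.0 = 2.830.
Difference = 2.830 − 2.358 = 0.472.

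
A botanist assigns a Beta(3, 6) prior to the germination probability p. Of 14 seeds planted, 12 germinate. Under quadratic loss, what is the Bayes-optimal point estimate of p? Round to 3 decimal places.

0.652

Posterior: Beta(3+12, 6+2) = Beta(15, 8).
Mode = (15−1)/(15+8−2) = 14/21 = 0.667.
Mean = 15/(15+8) = 15/23 = 0.652.
Quadratic loss ⇒ the optimal estimator is the posterior mean.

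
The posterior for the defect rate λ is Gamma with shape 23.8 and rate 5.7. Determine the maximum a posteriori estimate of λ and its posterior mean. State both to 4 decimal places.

maximum a posteriori estimate = 4.0000, posterior mean = 4.1754

Mode = (α−1)/β = 22.8/5.7 = 4.0000.
Mean = α/β = 23.8/5.7 = 4.1754.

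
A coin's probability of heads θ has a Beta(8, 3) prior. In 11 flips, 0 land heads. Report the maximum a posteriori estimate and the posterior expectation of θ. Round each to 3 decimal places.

MAP: 0.350. Posterior mean: 0.364.

Posterior: Beta(8+0, 3+11) = Beta(8, 14).
Mode = (8−1)/(8+14−2) = 7/20 = 0.350.
Mean = 8/(8+14) = 8/22 = 0.364.
Mean > mode: the posterior has a right tail.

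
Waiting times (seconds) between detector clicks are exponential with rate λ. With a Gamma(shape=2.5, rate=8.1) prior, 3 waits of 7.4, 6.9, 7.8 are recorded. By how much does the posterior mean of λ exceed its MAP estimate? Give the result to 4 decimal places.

0.0331

Σ times = 22.1. Posterior: Gamma(shape = 2.5+3 = 5.5, rate = 8.1+22.1 = 30.2).
Mode = (α−1)/β = 4.5/30.2 = 0.1490.
Mean = α/β = 5.5/30.2 = 0.1821.
Difference = 0.1821 − 0.1490 = 0.0331.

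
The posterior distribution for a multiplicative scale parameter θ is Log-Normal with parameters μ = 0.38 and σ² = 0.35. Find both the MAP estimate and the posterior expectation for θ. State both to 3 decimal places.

MAP estimate = 1.030, posterior expectation = 1.742

Mode = exp(μ − σ²) = exp(0.03) = 1.030.
Mean = exp(μ + σ²/2) = exp(0.555) = 1.742.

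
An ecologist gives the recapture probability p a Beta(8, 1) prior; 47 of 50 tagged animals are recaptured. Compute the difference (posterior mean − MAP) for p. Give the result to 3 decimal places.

Posterior: Beta(8+47, 1+3) = Beta(55, 4).
Mode = (55−1)/(55+4−2) = 54/57 = 0.947.
Mean = 55/(55+4) = 55/59 = 0.932.
Difference = 0.932 − 0.947 = -0.015.
The posterior is left-skewed, so the mode exceeds the mean.

-0.015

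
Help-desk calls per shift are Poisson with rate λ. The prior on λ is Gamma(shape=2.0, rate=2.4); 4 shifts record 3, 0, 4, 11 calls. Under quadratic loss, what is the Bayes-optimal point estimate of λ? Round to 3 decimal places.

3.125

Σ counts = 18. Posterior: Gamma(shape = 2.0+18 = 20.0, rate = 2.4+4 = 6.4).
Mode = (α−1)/β = 19.0/6.4 = 2.969.
Mean = α/β = 20.0/6.4 = 3.125.
Quadratic loss ⇒ the optimal estimator is the posterior mean.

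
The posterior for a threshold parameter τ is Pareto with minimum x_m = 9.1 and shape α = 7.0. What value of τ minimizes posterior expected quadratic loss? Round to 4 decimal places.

10.6167

The Pareto density is strictly decreasing on [x_m, ∞), so the mode is x_m = 9.1000.
Mean = α·x_m/(α−1) = 7.0·9.1/6.0 = 10.6167.
Quadratic loss ⇒ the optimal estimator is the posterior mean.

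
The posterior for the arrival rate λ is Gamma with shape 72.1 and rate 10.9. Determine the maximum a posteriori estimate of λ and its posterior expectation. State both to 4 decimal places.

MAP = 6.5229; posterior mean = 6.6147

Mode = (α−1)/β = 71.1/10.9 = 6.5229.
Mean = α/β = 72.1/10.9 = 6.6147.
The posterior is right-skewed, so the mean exceeds the mode.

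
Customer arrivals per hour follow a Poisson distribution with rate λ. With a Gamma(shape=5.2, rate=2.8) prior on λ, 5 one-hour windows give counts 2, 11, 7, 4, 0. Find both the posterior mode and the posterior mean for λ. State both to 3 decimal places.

Σ counts = 24. Posterior: Gamma(shape = 5.2+24 = 29.2, rate = 2.8+5 = 7.8).
Mode = (α−1)/β = 28.2/7.8 = 3.615.
Mean = α/β = 29.2/7.8 = 3.744.
The posterior is right-skewed, so the mean exceeds the mode.

MAP = 3.615; posterior mean = 3.744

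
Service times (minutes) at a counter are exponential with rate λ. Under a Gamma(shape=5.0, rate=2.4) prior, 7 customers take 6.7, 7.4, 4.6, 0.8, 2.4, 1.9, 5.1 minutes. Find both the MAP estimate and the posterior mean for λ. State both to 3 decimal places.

Σ times = 28.9. Posterior: Gamma(shape = 5.0+7 = 12.0, rate = 2.4+28.9 = 31.3).
Mode = (α−1)/β = 11.0/31.3 = 0.351.
Mean = α/β = 12.0/31.3 = 0.383.

λ_MAP = 0.351, E[λ|data] = 0.383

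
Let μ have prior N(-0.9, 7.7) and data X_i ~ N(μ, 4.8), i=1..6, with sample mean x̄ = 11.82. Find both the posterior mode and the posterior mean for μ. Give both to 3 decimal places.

Posterior for μ is Normal. Precision-weighted mean: (1/7.7·-0.9 + 6/4.8·11.82) / (1/7.7 + 6/4.8) = 10.623.
A Normal posterior is symmetric, so mode = mean.

μ_MAP = 10.623, E[μ|data] = 10.623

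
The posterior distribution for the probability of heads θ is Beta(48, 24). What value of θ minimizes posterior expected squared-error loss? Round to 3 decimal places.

0.667

Mode = (48−1)/(48+24−2) = 47/70 = 0.671.
Mean = 48/(48+24) = 48/72 = 0.667.
Squared-error loss ⇒ the optimal estimator is the posterior mean.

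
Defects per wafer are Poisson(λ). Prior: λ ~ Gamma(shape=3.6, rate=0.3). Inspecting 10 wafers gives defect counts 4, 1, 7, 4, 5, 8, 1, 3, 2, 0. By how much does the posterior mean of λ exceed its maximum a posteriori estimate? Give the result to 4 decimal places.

Σ counts = 35. Posterior: Gamma(shape = 3.6+35 = 38.6, rate = 0.3+10 = 10.3).
Mode = (α−1)/β = 37.6/10.3 = 3.6505.
Mean = α/β = 38.6/10.3 = 3.7476.
Difference = 3.7476 − 3.6505 = 0.0971.

0.0971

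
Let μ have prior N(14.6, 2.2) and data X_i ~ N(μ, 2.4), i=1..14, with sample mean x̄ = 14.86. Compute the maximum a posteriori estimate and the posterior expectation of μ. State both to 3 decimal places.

Posterior for μ is Normal. Precision-weighted mean: (1/2.2·14.6 + 14/2.4·14.86) / (1/2.2 + 14/2.4) = 14.841.
A Normal posterior is symmetric, so mode = mean.

MAP: 14.841. Posterior mean: 14.841.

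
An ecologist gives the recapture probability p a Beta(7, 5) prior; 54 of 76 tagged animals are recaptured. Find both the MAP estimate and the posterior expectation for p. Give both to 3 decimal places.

MAP = 0.698, posterior mean = 0.693

Posterior: Beta(7+54, 5+22) = Beta(61, 27).
Mode = (61−1)/(61+27−2) = 60/86 = 0.698.
Mean = 61/(61+27) = 61/88 = 0.693.
Mode > mean: the posterior has a left tail.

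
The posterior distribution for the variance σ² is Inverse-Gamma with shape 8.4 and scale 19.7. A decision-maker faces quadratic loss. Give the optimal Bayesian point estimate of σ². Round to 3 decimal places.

Mode = β/(α+1) = 19.7/9.4 = 2.096.
Mean = β/(α−1) = 19.7/7.4 = 2.662.
Quadratic loss ⇒ the optimal estimator is the posterior mean.

2.662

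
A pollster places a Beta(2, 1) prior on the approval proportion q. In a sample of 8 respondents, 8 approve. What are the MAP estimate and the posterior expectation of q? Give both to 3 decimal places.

Posterior: Beta(2+8, 1+0) = Beta(10, 1).
Since β = 1 ≤ 1 and α > 1, the Beta density is monotone increasing on [0,1]; the mode is at 1.
Mean = 10/(10+1) = 0.909.

q_MAP = 1.000, E[q|data] = 0.909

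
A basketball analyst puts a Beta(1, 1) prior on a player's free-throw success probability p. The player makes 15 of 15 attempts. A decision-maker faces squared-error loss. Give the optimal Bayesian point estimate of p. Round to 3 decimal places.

0.941

Posterior: Beta(1+15, 1+0) = Beta(16, 1).
Since β = 1 ≤ 1 and α > 1, the Beta density is monotone increasing on [0,1]; the mode is at 1.
Mean = 16/(16+1) = 0.941.
Squared-error loss ⇒ the optimal estimator is the posterior mean.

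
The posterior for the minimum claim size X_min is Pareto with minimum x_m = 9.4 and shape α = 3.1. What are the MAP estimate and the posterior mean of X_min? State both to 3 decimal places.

X_min_MAP = 9.400, E[X_min|data] = 13.876

The Pareto density is strictly decreasing on [x_m, ∞), so the mode is x_m = 9.400.
Mean = α·x_m/(α−1) = 3.1·9.4/2.1 = 13.876.
Right-skewed posterior ⇒ mode < mean.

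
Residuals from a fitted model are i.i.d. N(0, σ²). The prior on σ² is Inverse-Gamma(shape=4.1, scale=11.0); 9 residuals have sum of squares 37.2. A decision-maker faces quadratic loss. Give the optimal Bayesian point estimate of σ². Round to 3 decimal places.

Posterior: Inverse-Gamma(shape = 4.1+9/2 = 8.6, scale = 11.0+37.2/2 = 29.6).
Mode = β/(α+1) = 29.6/9.6 = 3.083.
Mean = β/(α−1) = 29.6/7.6 = 3.895.
Quadratic loss ⇒ the optimal estimator is the posterior mean.

3.895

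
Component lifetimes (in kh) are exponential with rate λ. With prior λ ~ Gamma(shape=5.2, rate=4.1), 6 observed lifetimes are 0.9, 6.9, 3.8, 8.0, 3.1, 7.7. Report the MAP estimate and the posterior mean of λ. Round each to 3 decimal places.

MAP: 0.296. Posterior mean: 0.325.

Σ times = 30.4. Posterior: Gamma(shape = 5.2+6 = 11.2, rate = 4.1+30.4 = 34.5).
Mode = (α−1)/β = 10.2/34.5 = 0.296.
Mean = α/β = 11.2/34.5 = 0.325.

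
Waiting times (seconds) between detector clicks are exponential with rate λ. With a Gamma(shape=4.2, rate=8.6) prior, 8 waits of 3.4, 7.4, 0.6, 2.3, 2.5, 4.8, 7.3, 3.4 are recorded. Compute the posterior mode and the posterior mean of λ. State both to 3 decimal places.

Σ times = 31.7. Posterior: Gamma(shape = 4.2+8 = 12.2, rate = 8.6+31.7 = 40.3).
Mode = (α−1)/β = 11.2/40.3 = 0.278.
Mean = α/β = 12.2/40.3 = 0.303.
The mean is pulled above the mode by the posterior's right skew.

MAP = 0.278; posterior mean = 0.303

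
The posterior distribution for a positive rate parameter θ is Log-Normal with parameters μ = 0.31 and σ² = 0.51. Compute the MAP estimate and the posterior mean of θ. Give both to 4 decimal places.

MAP: 0.8187. Posterior mean: 1.7594.

Mode = exp(μ − σ²) = exp(-0.20) = 0.8187.
Mean = exp(μ + σ²/2) = exp(0.565) = 1.7594.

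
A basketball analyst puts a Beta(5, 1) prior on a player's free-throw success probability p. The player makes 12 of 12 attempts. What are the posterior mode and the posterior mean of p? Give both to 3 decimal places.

p_MAP = 1.000, E[p|data] = 0.944

Posterior: Beta(5+12, 1+0) = Beta(17, 1).
Since β = 1 ≤ 1 and α > 1, the Beta density is monotone increasing on [0,1]; the mode is at 1.
Mean = 17/(17+1) = 0.944.
The posterior is left-skewed, so the mode exceeds the mean.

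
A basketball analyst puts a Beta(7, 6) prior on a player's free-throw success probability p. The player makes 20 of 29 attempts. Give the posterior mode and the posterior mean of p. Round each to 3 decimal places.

Posterior: Beta(7+20, 6+9) = Beta(27, 15).
Mode = (27−1)/(27+15−2) = 26/40 = 0.650.
Mean = 27/(27+15) = 27/42 = 0.643.

MAP = 0.650, posterior mean = 0.643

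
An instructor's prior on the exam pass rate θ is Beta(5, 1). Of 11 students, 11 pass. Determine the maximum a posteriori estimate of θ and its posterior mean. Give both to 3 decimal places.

Posterior: Beta(5+11, 1+0) = Beta(16, 1).
Since β = 1 ≤ 1 and α > 1, the Beta density is monotone increasing on [0,1]; the mode is at 1.
Mean = 16/(16+1) = 0.941.
Mode > mean: the posterior has a left tail.

MAP = 1.000; posterior mean = 0.941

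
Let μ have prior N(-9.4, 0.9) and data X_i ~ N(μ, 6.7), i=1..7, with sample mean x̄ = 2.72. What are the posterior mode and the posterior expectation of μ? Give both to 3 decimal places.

MAP = -3.526; posterior mean = -3.526

Posterior for μ is Normal. Precision-weighted mean: (1/0.9·-9.4 + 7/6.7·2.72) / (1/0.9 + 7/6.7) = -3.526.
A Normal posterior is symmetric, so mode = mean.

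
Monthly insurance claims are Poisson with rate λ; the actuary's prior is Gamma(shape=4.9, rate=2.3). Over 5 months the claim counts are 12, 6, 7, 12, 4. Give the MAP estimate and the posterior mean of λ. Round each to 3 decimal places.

Σ counts = 41. Posterior: Gamma(shape = 4.9+41 = 45.9, rate = 2.3+5 = 7.3).
Mode = (α−1)/β = 44.9/7.3 = 6.151.
Mean = α/β = 45.9/7.3 = 6.288.

MAP = 6.151, posterior mean = 6.288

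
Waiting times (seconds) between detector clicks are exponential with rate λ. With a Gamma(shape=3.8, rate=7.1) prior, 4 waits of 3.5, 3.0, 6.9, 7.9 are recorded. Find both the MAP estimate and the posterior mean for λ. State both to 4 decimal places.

Σ times = 21.3. Posterior: Gamma(shape = 3.8+4 = 7.8, rate = 7.1+21.3 = 28.4).
Mode = (α−1)/β = 6.8/28.4 = 0.2394.
Mean = α/β = 7.8/28.4 = 0.2746.
Right-skewed posterior ⇒ mode < mean.

MAP = 0.2394; posterior mean = 0.2746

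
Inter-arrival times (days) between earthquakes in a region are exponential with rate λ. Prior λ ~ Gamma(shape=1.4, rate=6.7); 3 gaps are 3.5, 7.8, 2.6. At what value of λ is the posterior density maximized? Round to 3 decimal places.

Σ times = 13.9. Posterior: Gamma(shape = 1.4+3 = 4.4, rate = 6.7+13.9 = 20.6).
Mode = (α−1)/β = 3.4/20.6 = 0.165.
Mean = α/β = 4.4/20.6 = 0.214.
This is the posterior mode — the MAP estimate.

0.165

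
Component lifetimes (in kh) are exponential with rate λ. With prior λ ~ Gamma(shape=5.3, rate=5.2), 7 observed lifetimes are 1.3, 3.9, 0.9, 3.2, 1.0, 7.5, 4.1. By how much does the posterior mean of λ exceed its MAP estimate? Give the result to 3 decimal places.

0.037

Σ times = 21.9. Posterior: Gamma(shape = 5.3+7 = 12.3, rate = 5.2+21.9 = 27.1).
Mode = (α−1)/β = 11.3/27.1 = 0.417.
Mean = α/β = 12.3/27.1 = 0.454.
Difference = 0.454 − 0.417 = 0.037.
Right-skewed posterior ⇒ mode < mean.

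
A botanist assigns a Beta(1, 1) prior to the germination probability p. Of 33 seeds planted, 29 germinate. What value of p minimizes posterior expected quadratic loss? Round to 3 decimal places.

Posterior: Beta(1+29, 1+4) = Beta(30, 5).
Mode = (30−1)/(30+5−2) = 29/33 = 0.879.
With a flat prior the MAP equals the MLE, 29/33.
Mean = 30/(30+5) = 30/35 = 0.857.
Quadratic loss ⇒ the optimal estimator is the posterior mean.

0.857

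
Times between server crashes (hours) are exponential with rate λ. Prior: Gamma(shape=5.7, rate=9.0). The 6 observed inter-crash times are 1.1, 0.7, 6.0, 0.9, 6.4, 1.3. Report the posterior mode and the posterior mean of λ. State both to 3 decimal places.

MAP = 0.421, posterior mean = 0.461

Σ times = 16.4. Posterior: Gamma(shape = 5.7+6 = 11.7, rate = 9.0+16.4 = 25.4).
Mode = (α−1)/β = 10.7/25.4 = 0.421.
Mean = α/β = 11.7/25.4 = 0.461.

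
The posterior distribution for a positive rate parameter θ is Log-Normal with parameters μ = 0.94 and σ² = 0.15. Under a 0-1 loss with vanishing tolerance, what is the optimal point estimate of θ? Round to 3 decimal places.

Mode = exp(μ − σ²) = exp(0.79) = 2.203.
Mean = exp(μ + σ²/2) = exp(1.015) = 2.759.
This is the posterior mode — the MAP estimate.

2.203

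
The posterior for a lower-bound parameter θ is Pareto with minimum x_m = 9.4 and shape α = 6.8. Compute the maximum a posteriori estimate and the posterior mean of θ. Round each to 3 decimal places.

MAP = 9.400; posterior mean = 11.021

The Pareto density is strictly decreasing on [x_m, ∞), so the mode is x_m = 9.400.
Mean = α·x_m/(α−1) = 6.8·9.4/5.8 = 11.021.
Mean > mode: the posterior has a right tail.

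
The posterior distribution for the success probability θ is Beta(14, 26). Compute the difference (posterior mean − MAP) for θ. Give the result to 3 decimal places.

Mode = (14−1)/(14+26−2) = 13/38 = 0.342.
Mean = 14/(14+26) = 14/40 = 0.350.
Difference = 0.350 − 0.342 = 0.008.

0.008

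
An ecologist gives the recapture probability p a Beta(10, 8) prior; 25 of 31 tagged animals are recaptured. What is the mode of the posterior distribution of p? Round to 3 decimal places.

0.723

Posterior: Beta(10+25, 8+6) = Beta(35, 14).
Mode = (35−1)/(35+14−2) = 34/47 = 0.723.
Mean = 35/(35+14) = 35/49 = 0.714.
This is the posterior mode — the MAP estimate.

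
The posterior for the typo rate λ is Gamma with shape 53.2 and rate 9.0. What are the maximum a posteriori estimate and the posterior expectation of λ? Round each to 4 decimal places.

λ_MAP = 5.8000, E[λ|data] = 5.9111

Mode = (α−1)/β = 52.2/9.0 = 5.8000.
Mean = α/β = 53.2/9.0 = 5.9111.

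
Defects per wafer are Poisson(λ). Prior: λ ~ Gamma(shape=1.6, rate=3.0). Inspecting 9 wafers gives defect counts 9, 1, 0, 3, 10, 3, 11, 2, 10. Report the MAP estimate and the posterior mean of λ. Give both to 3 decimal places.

Σ counts = 49. Posterior: Gamma(shape = 1.6+49 = 50.6, rate = 3.0+9 = 12.0).
Mode = (α−1)/β = 49.6/12.0 = 4.133.
Mean = α/β = 50.6/12.0 = 4.217.
Mean > mode: the posterior has a right tail.

MAP = 4.133; posterior mean = 4.217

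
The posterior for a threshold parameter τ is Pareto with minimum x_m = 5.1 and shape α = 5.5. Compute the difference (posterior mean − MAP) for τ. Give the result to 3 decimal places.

The Pareto density is strictly decreasing on [x_m, ∞), so the mode is x_m = 5.100.
Mean = α·x_m/(α−1) = 5.5·5.1/4.5 = 6.233.
Difference = 6.233 − 5.100 = 1.133.
Mean > mode: the posterior has a right tail.

1.133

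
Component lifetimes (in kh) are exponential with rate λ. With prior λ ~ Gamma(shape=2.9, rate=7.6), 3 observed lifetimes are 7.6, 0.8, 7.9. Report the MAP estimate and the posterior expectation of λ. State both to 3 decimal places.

MAP: 0.205. Posterior mean: 0.247.

Σ times = 16.3. Posterior: Gamma(shape = 2.9+3 = 5.9, rate = 7.6+16.3 = 23.9).
Mode = (α−1)/β = 4.9/23.9 = 0.205.
Mean = α/β = 5.9/23.9 = 0.247.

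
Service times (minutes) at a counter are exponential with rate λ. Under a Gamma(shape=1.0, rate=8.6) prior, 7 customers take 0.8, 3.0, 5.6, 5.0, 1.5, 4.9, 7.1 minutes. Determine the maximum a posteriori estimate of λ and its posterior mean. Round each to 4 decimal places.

MAP: 0.1918. Posterior mean: 0.2192.

Σ times = 27.9. Posterior: Gamma(shape = 1.0+7 = 8.0, rate = 8.6+27.9 = 36.5).
Mode = (α−1)/β = 7.0/36.5 = 0.1918.
Mean = α/β = 8.0/36.5 = 0.2192.
The mean is pulled above the mode by the posterior's right skew.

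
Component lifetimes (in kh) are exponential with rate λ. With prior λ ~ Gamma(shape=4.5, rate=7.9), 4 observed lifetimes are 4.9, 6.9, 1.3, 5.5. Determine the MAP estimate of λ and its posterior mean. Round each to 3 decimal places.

Σ times = 18.6. Posterior: Gamma(shape = 4.5+4 = 8.5, rate = 7.9+18.6 = 26.5).
Mode = (α−1)/β = 7.5/26.5 = 0.283.
Mean = α/β = 8.5/26.5 = 0.321.

MAP = 0.283, posterior mean = 0.321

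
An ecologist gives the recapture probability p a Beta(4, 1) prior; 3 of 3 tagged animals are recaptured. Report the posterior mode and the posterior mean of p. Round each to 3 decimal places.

Posterior: Beta(4+3, 1+0) = Beta(7, 1).
Since β = 1 ≤ 1 and α > 1, the Beta density is monotone increasing on [0,1]; the mode is at 1.
Mean = 7/(7+1) = 0.875.

posterior mode = 1.000, posterior mean = 0.875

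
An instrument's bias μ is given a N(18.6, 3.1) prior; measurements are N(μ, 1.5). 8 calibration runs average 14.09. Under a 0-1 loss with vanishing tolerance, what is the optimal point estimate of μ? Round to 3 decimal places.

Posterior for μ is Normal. Precision-weighted mean: (1/3.1·18.6 + 8/1.5·14.09) / (1/3.1 + 8/1.5) = 14.347.
A Normal posterior is symmetric, so mode = mean.
This is the posterior mode — the MAP estimate.

14.347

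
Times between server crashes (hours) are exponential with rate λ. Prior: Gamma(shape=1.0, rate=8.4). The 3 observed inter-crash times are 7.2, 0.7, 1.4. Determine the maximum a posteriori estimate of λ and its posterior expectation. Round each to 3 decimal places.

Σ times = 9.3. Posterior: Gamma(shape = 1.0+3 = 4.0, rate = 8.4+9.3 = 17.7).
Mode = (α−1)/β = 3.0/17.7 = 0.169.
Mean = α/β = 4.0/17.7 = 0.226.

MAP = 0.169, posterior mean = 0.226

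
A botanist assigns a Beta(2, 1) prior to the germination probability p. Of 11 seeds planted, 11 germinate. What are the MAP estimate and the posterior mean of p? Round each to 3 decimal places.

MAP = 1.000; posterior mean = 0.929

Posterior: Beta(2+11, 1+0) = Beta(13, 1).
Since β = 1 ≤ 1 and α > 1, the Beta density is monotone increasing on [0,1]; the mode is at 1.
Mean = 13/(13+1) = 0.929.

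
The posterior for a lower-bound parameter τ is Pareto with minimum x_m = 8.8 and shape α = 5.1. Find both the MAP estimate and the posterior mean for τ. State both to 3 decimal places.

The Pareto density is strictly decreasing on [x_m, ∞), so the mode is x_m = 8.800.
Mean = α·x_m/(α−1) = 5.1·8.8/4.1 = 10.946.
Mean > mode: the posterior has a right tail.

MAP estimate = 8.800, posterior mean = 10.946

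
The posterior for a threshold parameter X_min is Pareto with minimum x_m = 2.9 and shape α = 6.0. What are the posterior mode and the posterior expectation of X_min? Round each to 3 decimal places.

The Pareto density is strictly decreasing on [x_m, ∞), so the mode is x_m = 2.900.
Mean = α·x_m/(α−1) = 6.0·2.9/5.0 = 3.480.
The posterior is right-skewed, so the mean exceeds the mode.

MAP: 2.900. Posterior mean: 3.480.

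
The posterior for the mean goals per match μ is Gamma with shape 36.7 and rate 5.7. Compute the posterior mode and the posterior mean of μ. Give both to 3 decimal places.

MAP = 6.263, posterior mean = 6.439

Mode = (α−1)/β = 35.7/5.7 = 6.263.
Mean = α/β = 36.7/5.7 = 6.439.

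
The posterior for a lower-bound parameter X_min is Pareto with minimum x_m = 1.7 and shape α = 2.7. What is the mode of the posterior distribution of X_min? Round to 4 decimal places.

The Pareto density is strictly decreasing on [x_m, ∞), so the mode is x_m = 1.7000.
Mean = α·x_m/(α−1) = 2.7·1.7/1.7 = 2.7000.
This is the posterior mode — the MAP estimate.

1.7000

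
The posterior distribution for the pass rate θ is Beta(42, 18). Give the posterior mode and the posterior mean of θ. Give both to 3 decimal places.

θ_MAP = 0.707, E[θ|data] = 0.700

Mode = (42−1)/(42+18−2) = 41/58 = 0.707.
Mean = 42/(42+18) = 42/60 = 0.700.
Mode > mean: the posterior has a left tail.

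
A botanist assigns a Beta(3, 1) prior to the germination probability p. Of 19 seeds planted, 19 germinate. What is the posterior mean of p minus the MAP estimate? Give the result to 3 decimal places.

-0.043

Posterior: Beta(3+19, 1+0) = Beta(22, 1).
Since β = 1 ≤ 1 and α > 1, the Beta density is monotone increasing on [0,1]; the mode is at 1.
Mean = 22/(22+1) = 0.957.
Difference = 0.957 − 1.000 = -0.043.
Mode > mean: the posterior has a left tail.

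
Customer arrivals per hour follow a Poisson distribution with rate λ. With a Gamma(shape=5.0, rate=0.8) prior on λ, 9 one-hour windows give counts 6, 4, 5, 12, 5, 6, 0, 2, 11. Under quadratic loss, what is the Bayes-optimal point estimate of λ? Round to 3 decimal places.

5.714

Σ counts = 51. Posterior: Gamma(shape = 5.0+51 = 56.0, rate = 0.8+9 = 9.8).
Mode = (α−1)/β = 55.0/9.8 = 5.612.
Mean = α/β = 56.0/9.8 = 5.714.
Quadratic loss ⇒ the optimal estimator is the posterior mean.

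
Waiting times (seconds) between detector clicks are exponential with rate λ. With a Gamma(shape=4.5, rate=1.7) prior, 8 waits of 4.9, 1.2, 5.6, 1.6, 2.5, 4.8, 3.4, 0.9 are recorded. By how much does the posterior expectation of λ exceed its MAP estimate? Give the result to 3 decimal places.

0.038

Σ times = 24.9. Posterior: Gamma(shape = 4.5+8 = 12.5, rate = 1.7+24.9 = 26.6).
Mode = (α−1)/β = 11.5/26.6 = 0.432.
Mean = α/β = 12.5/26.6 = 0.470.
Difference = 0.470 − 0.432 = 0.038.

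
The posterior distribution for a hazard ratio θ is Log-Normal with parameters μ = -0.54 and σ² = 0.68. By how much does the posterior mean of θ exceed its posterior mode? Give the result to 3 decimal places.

Mode = exp(μ − σ²) = exp(-1.22) = 0.295.
Mean = exp(μ + σ²/2) = exp(-0.200) = 0.819.
Difference = 0.819 − 0.295 = 0.524.
Right-skewed posterior ⇒ mode < mean.

0.524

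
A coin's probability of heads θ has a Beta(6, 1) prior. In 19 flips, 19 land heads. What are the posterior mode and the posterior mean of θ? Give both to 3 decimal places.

MAP: 1.000. Posterior mean: 0.962.

Posterior: Beta(6+19, 1+0) = Beta(25, 1).
Since β = 1 ≤ 1 and α > 1, the Beta density is monotone increasing on [0,1]; the mode is at 1.
Mean = 25/(25+1) = 0.962.
Mode > mean: the posterior has a left tail.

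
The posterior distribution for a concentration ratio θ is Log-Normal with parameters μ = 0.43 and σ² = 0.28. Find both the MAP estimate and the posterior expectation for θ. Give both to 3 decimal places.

MAP: 1.162. Posterior mean: 1.768.

Mode = exp(μ − σ²) = exp(0.15) = 1.162.
Mean = exp(μ + σ²/2) = exp(0.570) = 1.768.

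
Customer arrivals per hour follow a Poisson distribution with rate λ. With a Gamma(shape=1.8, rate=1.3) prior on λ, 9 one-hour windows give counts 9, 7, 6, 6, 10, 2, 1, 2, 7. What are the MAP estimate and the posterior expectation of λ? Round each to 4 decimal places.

Σ counts = 50. Posterior: Gamma(shape = 1.8+50 = 51.8, rate = 1.3+9 = 10.3).
Mode = (α−1)/β = 50.8/10.3 = 4.9320.
Mean = α/β = 51.8/10.3 = 5.0291.
Right-skewed posterior ⇒ mode < mean.

λ_MAP = 4.9320, E[λ|data] = 5.0291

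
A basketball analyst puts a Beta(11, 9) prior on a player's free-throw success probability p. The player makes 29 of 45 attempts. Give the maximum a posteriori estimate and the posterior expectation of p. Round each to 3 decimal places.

Posterior: Beta(11+29, 9+16) = Beta(40, 25).
Mode = (40−1)/(40+25−2) = 39/63 = 0.619.
Mean = 40/(40+25) = 40/65 = 0.615.
Mode > mean: the posterior has a left tail.

MAP: 0.619. Posterior mean: 0.615.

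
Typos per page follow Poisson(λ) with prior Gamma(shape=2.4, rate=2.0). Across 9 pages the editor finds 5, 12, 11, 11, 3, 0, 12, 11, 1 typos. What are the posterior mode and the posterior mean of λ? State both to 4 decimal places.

Σ counts = 66. Posterior: Gamma(shape = 2.4+66 = 68.4, rate = 2.0+9 = 11.0).
Mode = (α−1)/β = 67.4/11.0 = 6.1273.
Mean = α/β = 68.4/11.0 = 6.2182.

posterior mode = 6.1273, posterior mean = 6.2182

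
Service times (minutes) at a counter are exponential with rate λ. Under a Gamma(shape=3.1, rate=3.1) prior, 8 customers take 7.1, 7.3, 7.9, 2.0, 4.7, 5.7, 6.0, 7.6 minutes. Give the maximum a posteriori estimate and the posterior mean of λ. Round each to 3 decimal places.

Σ times = 48.3. Posterior: Gamma(shape = 3.1+8 = 11.1, rate = 3.1+48.3 = 51.4).
Mode = (α−1)/β = 10.1/51.4 = 0.196.
Mean = α/β = 11.1/51.4 = 0.216.

MAP: 0.196. Posterior mean: 0.216.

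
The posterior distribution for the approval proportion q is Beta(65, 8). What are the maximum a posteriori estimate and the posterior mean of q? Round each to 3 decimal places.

maximum a posteriori estimate = 0.901, posterior mean = 0.890

Mode = (65−1)/(65+8−2) = 64/71 = 0.901.
Mean = 65/(65+8) = 65/73 = 0.890.
The posterior is left-skewed, so the mode exceeds the mean.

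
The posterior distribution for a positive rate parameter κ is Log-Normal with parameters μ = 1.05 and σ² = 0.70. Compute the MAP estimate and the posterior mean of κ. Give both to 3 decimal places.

MAP estimate = 1.419, posterior mean = 4.055

Mode = exp(μ − σ²) = exp(0.35) = 1.419.
Mean = exp(μ + σ²/2) = exp(1.400) = 4.055.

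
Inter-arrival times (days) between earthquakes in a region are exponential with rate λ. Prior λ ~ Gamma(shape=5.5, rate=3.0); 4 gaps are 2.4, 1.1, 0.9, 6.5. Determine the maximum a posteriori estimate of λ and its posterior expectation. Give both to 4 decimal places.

MAP = 0.6115; posterior mean = 0.6835

Σ times = 10.9. Posterior: Gamma(shape = 5.5+4 = 9.5, rate = 3.0+10.9 = 13.9).
Mode = (α−1)/β = 8.5/13.9 = 0.6115.
Mean = α/β = 9.5/13.9 = 0.6835.
Right-skewed posterior ⇒ mode < mean.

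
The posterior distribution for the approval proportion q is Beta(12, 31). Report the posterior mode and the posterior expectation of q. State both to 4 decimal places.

MAP = 0.2683, posterior mean = 0.2791

Mode = (12−1)/(12+31−2) = 11/41 = 0.2683.
Mean = 12/(12+31) = 12/43 = 0.2791.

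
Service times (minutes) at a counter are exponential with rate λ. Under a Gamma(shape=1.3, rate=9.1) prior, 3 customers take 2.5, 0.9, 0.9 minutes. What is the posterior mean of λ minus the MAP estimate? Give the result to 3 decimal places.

0.075

Σ times = 4.3. Posterior: Gamma(shape = 1.3+3 = 4.3, rate = 9.1+4.3 = 13.4).
Mode = (α−1)/β = 3.3/13.4 = 0.246.
Mean = α/β = 4.3/13.4 = 0.321.
Difference = 0.321 − 0.246 = 0.075.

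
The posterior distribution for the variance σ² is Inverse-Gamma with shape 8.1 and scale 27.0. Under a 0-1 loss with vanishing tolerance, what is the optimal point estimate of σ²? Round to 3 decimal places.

Mode = β/(α+1) = 27.0/9.1 = 2.967.
Mean = β/(α−1) = 27.0/7.1 = 3.803.
This is the posterior mode — the MAP estimate.

2.967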